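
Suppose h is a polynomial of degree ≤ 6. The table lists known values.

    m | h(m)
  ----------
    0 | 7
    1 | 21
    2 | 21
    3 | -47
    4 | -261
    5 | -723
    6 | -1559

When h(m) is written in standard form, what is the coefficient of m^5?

0

First differences: 14, 0, -68, -214, -462, -836. Second differences: -14, -68, -146, -248, -374. Third differences: -54, -78, -102, -126. Fourth differences: -24, -24, -24.
Level-4 differences are constant, so h has degree 4.
Fitting a degree-4 polynomial gives h(m) = -m^4 - 3m³ + 9m² + 9m + 7.
The coefficient of m^5 is 0.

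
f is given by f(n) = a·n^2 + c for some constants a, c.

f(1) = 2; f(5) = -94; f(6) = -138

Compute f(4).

From f(1) = 2 and f(5) = -94: 1a + c = 2 and 25a + c = -94.
Subtracting: 24a = -96, so a = -4; then c = 2 − (-4)·1 = 6.
So f(n) = -4n² + 6, and f(4) = -58.

-58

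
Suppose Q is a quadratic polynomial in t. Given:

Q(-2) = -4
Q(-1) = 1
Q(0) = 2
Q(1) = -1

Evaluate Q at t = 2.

First differences: 5, 1, -3. Second differences: -4, -4.
Level-2 differences are constant, so Q has degree 2.
Fitting a degree-2 polynomial gives Q(t) = -2t² - t + 2.
Then Q(2) = -8.

-8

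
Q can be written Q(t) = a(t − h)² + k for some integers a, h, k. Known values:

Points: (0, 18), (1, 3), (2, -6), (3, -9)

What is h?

First differences -15, -9, -3; second difference 6 = 2a, so a = 3.
Expanding, the t-coefficient is −2ah = -6h; matching it to the data gives h = 3, and then k = -9.
So Q(t) = 3(t − 3)² − 9.
Hence h = 3.

3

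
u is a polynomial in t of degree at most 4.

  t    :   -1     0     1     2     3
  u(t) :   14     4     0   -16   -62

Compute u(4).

-156

First differences: -10, -4, -16, -46. Second differences: 6, -12, -30. Third differences: -18, -18.
Level-3 differences are constant, so u has degree 3.
Fitting a degree-3 polynomial gives u(t) = -3t³ + 3t² - 4t + 4.
Then u(4) = -156.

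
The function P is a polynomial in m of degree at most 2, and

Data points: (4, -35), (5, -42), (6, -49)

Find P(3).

-28

First differences: -7, -7.
Level-1 differences are constant, so P has degree 1.
Fitting a degree-1 polynomial gives P(m) = -7m - 7.
Then P(3) = -28.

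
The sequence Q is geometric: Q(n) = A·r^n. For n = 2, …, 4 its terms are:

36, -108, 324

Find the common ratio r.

-3

Consecutive ratio: -108/36 = -3, and 324/(-108) = -3, so r = -3.
Then A·(-3)^2 = 36 gives A = 4, and Q(n) = 4·(-3)^n.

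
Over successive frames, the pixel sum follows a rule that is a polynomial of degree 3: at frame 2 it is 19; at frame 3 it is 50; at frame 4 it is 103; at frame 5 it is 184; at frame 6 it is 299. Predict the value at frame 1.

Write the value at k as h(k).
Write h(k) = ak³ + bk² + ck + d; the 5 given values yield a linear system in the 4 coefficients.
Solving, h(k) = k³ + 2k² + 2k - 1.
Then h(1) = 4.

4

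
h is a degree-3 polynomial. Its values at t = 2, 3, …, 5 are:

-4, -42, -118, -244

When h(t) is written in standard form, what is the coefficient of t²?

Write h(t) = at³ + bt² + ct + d; the 4 given values yield a linear system in the 4 coefficients.
Solving, h(t) = -2t³ - t² + 5t + 6.
The coefficient of t² is -1.

-1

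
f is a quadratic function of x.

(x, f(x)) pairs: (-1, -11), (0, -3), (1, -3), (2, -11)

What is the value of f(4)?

-51

First differences: 8, 0, -8. Second differences: -8, -8.
Level-2 differences are constant, so f has degree 2.
Fitting a degree-2 polynomial gives f(x) = -4x² + 4x - 3.
Then f(4) = -51.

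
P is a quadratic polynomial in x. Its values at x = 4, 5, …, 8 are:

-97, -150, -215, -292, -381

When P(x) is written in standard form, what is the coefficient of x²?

First differences: -53, -65, -77, -89. Second differences: -12, -12, -12.
Level-2 differences are constant, so P has degree 2.
Fitting a degree-2 polynomial gives P(x) = -6x² + x - 5.
The coefficient of x² is -6.

-6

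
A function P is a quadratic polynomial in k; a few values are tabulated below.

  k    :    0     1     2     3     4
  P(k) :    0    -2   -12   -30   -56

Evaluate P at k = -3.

-42

First differences: -2, -10, -18, -26. Second differences: -8, -8, -8.
Level-2 differences are constant, so P has degree 2.
Fitting a degree-2 polynomial gives P(k) = -4k² + 2k.
Then P(-3) = -42.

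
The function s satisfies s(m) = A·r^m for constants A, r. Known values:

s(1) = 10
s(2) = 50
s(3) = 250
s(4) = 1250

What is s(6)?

Consecutive ratio: 50/10 = 5, and 250/50 = 5, so r = 5.
Then A·5^1 = 10 gives A = 2, and s(m) = 2·5^m.
s(6) = 2·5^6 = 31250.

31250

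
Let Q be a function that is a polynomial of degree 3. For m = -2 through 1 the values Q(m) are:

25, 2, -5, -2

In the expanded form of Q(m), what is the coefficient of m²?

Write Q(m) = am³ + bm² + cm + d; the 4 given values yield a linear system in the 4 coefficients.
Solving, Q(m) = -m³ + 5m² - m - 5.
The coefficient of m² is 5.

5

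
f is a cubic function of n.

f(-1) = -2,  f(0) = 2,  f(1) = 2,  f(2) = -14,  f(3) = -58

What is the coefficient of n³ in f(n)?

-2

Write f(n) = an³ + bn² + cn + d; the 5 given values yield a linear system in the 4 coefficients.
Solving, f(n) = -2n³ - 2n² + 4n + 2.
The coefficient of n³ is -2.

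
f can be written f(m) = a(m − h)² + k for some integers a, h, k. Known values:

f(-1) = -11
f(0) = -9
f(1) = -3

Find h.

First differences 2, 6; second difference 4 = 2a, so a = 2.
Expanding, the m-coefficient is −2ah = -4h; matching it to the data gives h = -1, and then k = -11.
So f(m) = 2(m + 1)² − 11.
Hence h = -1.

-1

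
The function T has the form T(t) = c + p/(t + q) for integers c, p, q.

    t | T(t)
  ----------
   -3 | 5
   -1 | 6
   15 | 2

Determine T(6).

-1

(T(t) − c)(t + q) = p for each data point; the three points give a linear system in c and q, then p follows.
Solving: c = 3, q = -3, p = -12, so T(t) = 3 − 12/(t − 3).
Then T(6) = 3 − 12/3 = -1.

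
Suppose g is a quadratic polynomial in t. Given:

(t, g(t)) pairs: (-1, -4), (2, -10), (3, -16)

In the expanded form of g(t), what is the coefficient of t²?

-1

Write g(t) = at² + bt + c; the 3 given values yield a linear system in the 3 coefficients.
Solving, g(t) = -t² - t - 4.
The coefficient of t² is -1.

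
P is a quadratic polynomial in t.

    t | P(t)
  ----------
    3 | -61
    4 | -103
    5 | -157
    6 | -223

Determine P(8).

-391

Write P(t) = at² + bt + c; the 4 given values yield a linear system in the 3 coefficients.
Solving, P(t) = -6t² - 7.
Then P(8) = -391.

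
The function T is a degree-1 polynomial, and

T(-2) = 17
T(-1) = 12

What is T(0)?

7

Write T(k) = ak + b; the 2 given values yield a linear system in the 2 coefficients.
Solving, T(k) = -5k + 7.
Then T(0) = 7.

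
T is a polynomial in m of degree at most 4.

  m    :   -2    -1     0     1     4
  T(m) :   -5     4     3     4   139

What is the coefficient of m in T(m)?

Write T(m) = am^4 + bm³ + cm² + dm + e; the 5 given values yield a linear system in the 5 coefficients.
Solving, the leading coefficient vanishes, and T(m) = 2m³ + m² - 2m + 3.
The coefficient of m is -2.

-2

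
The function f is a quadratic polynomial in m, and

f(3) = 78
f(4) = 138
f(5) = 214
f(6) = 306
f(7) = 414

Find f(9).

First differences: 60, 76, 92, 108. Second differences: 16, 16, 16.
Level-2 differences are constant, so f has degree 2.
Fitting a degree-2 polynomial gives f(m) = 8m² + 4m - 6.
Then f(9) = 678.

678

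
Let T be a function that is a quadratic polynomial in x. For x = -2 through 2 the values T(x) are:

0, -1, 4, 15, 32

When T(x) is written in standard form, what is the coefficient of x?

8

First differences: -1, 5, 11, 17. Second differences: 6, 6, 6.
Level-2 differences are constant, so T has degree 2.
Fitting a degree-2 polynomial gives T(x) = 3x² + 8x + 4.
The coefficient of x is 8.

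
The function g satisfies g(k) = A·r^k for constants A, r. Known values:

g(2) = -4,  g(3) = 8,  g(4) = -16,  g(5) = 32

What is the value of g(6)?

-64

Consecutive ratio: 8/(-4) = -2, and -16/8 = -2, so r = -2.
Then A·(-2)^2 = -4 gives A = -1, and g(k) = -1·(-2)^k.
g(6) = -1·(-2)^6 = -64.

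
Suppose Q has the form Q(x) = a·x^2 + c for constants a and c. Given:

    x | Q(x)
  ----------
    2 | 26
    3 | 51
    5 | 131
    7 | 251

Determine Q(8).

326

From Q(2) = 26 and Q(3) = 51: 4a + c = 26 and 9a + c = 51.
Subtracting: 5a = 25, so a = 5; then c = 26 − 5·4 = 6.
So Q(x) = 5x² + 6, and Q(8) = 326.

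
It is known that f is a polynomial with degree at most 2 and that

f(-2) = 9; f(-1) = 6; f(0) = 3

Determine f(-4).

15

First differences: -3, -3.
Level-1 differences are constant, so f has degree 1.
Fitting a degree-1 polynomial gives f(t) = -3t + 3.
Then f(-4) = 15.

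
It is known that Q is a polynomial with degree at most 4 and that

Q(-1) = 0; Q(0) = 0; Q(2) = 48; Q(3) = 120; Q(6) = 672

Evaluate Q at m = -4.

-48

Write Q(m) = am^4 + bm³ + cm² + dm + e; the 5 given values yield a linear system in the 5 coefficients.
Solving, the leading coefficient vanishes, and Q(m) = 2m³ + 6m² + 4m.
Then Q(-4) = -48.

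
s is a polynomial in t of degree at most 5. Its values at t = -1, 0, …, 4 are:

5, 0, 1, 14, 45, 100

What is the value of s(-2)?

Write s(t) = at^5 + bt^4 + ct³ + dt² + et + p; the 6 given values yield a linear system in the 6 coefficients.
Solving, the top 2 coefficients vanish, and s(t) = t³ + 3t² - 3t.
Then s(-2) = 10.

10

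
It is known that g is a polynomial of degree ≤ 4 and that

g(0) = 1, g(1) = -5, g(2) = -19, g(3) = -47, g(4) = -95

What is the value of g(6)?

First differences: -6, -14, -28, -48. Second differences: -8, -14, -20. Third differences: -6, -6.
Level-3 differences are constant, so g has degree 3.
Fitting a degree-3 polynomial gives g(k) = -k³ - k² - 4k + 1.
Then g(6) = -275.

-275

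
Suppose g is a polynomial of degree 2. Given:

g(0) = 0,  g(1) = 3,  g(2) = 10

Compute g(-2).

6

Write g(m) = am² + bm + c; the 3 given values yield a linear system in the 3 coefficients.
Solving, g(m) = 2m² + m.
Then g(-2) = 6.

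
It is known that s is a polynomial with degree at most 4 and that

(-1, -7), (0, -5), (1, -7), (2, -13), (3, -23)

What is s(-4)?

First differences: 2, -2, -6, -10. Second differences: -4, -4, -4.
Level-2 differences are constant, so s has degree 2.
Fitting a degree-2 polynomial gives s(m) = -2m² - 5.
Then s(-4) = -37.

-37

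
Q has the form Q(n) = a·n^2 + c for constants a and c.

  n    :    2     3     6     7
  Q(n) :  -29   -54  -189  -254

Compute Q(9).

From Q(2) = -29 and Q(3) = -54: 4a + c = -29 and 9a + c = -54.
Subtracting: 5a = -25, so a = -5; then c = -29 − (-5)·4 = -9.
So Q(n) = -5n² − 9, and Q(9) = -414.

-414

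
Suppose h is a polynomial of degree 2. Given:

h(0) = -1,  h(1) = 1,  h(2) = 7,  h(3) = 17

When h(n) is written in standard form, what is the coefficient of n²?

Write h(n) = an² + bn + c; the 4 given values yield a linear system in the 3 coefficients.
Solving, h(n) = 2n² - 1.
The coefficient of n² is 2.

2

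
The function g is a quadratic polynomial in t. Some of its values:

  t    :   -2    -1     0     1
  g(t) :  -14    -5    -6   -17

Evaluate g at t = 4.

Write g(t) = at² + bt + c; the 4 given values yield a linear system in the 3 coefficients.
Solving, g(t) = -5t² - 6t - 6.
Then g(4) = -110.

-110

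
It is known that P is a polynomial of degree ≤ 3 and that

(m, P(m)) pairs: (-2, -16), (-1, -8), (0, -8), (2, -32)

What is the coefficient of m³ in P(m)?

0

Write P(m) = am³ + bm² + cm + d; the 4 given values yield a linear system in the 4 coefficients.
Solving, the leading coefficient vanishes, and P(m) = -4m² - 4m - 8.
The coefficient of m³ is 0.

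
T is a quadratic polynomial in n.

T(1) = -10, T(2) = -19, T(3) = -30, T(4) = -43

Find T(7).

-94

First differences: -9, -11, -13. Second differences: -2, -2.
Level-2 differences are constant, so T has degree 2.
Fitting a degree-2 polynomial gives T(n) = -n² - 6n - 3.
Then T(7) = -94.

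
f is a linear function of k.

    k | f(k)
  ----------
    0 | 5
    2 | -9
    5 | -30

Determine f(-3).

26

Write f(k) = ak + b; the 3 given values yield a linear system in the 2 coefficients.
Solving, f(k) = -7k + 5.
Then f(-3) = 26.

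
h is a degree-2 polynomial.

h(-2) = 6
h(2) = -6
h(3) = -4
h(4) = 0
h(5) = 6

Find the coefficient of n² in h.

Write h(n) = an² + bn + c; the 5 given values yield a linear system in the 3 coefficients.
Solving, h(n) = n² - 3n - 4.
The coefficient of n² is 1.

1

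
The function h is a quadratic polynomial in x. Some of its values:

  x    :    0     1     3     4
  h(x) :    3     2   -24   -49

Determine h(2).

Write h(x) = ax² + bx + c; the 4 given values yield a linear system in the 3 coefficients.
Solving, h(x) = -4x² + 3x + 3.
Then h(2) = -7.

-7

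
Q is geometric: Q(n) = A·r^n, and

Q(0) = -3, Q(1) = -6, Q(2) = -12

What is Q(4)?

Consecutive ratio: -6/(-3) = 2, and -12/(-6) = 2, so r = 2.
Then A·2^0 = -3 gives A = -3, and Q(n) = -3·2^n.
Q(4) = -3·2^4 = -48.

-48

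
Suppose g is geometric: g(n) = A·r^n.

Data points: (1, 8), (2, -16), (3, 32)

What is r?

Consecutive ratio: -16/8 = -2, and 32/(-16) = -2, so r = -2.
Then A·(-2)^1 = 8 gives A = -4, and g(n) = -4·(-2)^n.

-2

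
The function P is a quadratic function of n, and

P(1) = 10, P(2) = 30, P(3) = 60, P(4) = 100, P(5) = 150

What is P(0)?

Write P(n) = an² + bn + c; the 5 given values yield a linear system in the 3 coefficients.
Solving, P(n) = 5n² + 5n.
The constant term is P(0) = 0.

0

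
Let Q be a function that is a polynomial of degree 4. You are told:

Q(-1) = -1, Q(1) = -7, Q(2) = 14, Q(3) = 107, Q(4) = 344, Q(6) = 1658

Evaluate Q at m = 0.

-4

Write Q(m) = am^4 + bm³ + cm² + dm + e; the 6 given values yield a linear system in the 5 coefficients.
Solving, Q(m) = m^4 + 2m³ - m² - 5m - 4.
Then Q(0) = -4.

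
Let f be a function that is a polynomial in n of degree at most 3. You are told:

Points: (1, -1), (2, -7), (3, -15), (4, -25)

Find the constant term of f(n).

3

First differences: -6, -8, -10. Second differences: -2, -2.
Level-2 differences are constant, so f has degree 2.
Fitting a degree-2 polynomial gives f(n) = -n² - 3n + 3.
The constant term is f(0) = 3.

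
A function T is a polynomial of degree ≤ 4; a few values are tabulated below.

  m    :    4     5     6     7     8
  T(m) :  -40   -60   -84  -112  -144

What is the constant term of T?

First differences: -20, -24, -28, -32. Second differences: -4, -4, -4.
Level-2 differences are constant, so T has degree 2.
Fitting a degree-2 polynomial gives T(m) = -2m² - 2m.
The constant term is T(0) = 0.

0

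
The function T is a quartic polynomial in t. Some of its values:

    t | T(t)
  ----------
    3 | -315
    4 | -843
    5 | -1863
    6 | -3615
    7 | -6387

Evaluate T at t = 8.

Write T(t) = at^4 + bt³ + ct² + dt + e; the 5 given values yield a linear system in the 5 coefficients.
Solving, T(t) = -2t^4 - 4t³ - 4t² - 2t - 3.
Then T(8) = -10515.

-10515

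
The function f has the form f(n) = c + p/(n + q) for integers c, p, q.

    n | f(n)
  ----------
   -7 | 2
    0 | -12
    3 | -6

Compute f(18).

(f(n) − c)(n + q) = p for each data point; the three points give a linear system in c and q, then p follows.
Solving: c = -2, q = 2, p = -20, so f(n) = -2 − 20/(n + 2).
Then f(18) = -2 − 20/20 = -3.

-3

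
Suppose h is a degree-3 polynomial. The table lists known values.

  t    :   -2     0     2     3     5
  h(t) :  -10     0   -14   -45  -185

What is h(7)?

-469

Write h(t) = at³ + bt² + ct + d; the 5 given values yield a linear system in the 4 coefficients.
Solving, h(t) = -t³ - 3t² + 3t.
Then h(7) = -469.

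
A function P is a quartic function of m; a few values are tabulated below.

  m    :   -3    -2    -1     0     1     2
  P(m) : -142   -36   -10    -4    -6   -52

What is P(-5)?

Write P(m) = am^4 + bm³ + cm² + dm + e; the 6 given values yield a linear system in the 5 coefficients.
Solving, P(m) = -2m^4 - 2m³ - 2m² + 4m - 4.
Then P(-5) = -1074.

-1074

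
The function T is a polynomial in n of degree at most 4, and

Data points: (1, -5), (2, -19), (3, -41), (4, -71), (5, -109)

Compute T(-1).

-1

First differences: -14, -22, -30, -38. Second differences: -8, -8, -8.
Level-2 differences are constant, so T has degree 2.
Fitting a degree-2 polynomial gives T(n) = -4n² - 2n + 1.
Then T(-1) = -1.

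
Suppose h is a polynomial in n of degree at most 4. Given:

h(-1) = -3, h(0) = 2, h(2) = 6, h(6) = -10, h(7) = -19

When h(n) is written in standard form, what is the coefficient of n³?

Write h(n) = an^4 + bn³ + cn² + dn + e; the 5 given values yield a linear system in the 5 coefficients.
Solving, the top 2 coefficients vanish, and h(n) = -n² + 4n + 2.
The coefficient of n³ is 0.

0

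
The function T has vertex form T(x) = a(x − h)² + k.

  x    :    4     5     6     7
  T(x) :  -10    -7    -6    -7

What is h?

6

First differences 3, 1, -1; second difference -2 = 2a, so a = -1.
Expanding, the x-coefficient is −2ah = 2h; matching it to the data gives h = 6, and then k = -6.
So T(x) = -1(x − 6)² − 6.
Hence h = 6.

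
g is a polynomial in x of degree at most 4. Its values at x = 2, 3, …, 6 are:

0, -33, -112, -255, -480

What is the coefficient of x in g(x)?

First differences: -33, -79, -143, -225. Second differences: -46, -64, -82. Third differences: -18, -18.
Level-3 differences are constant, so g has degree 3.
Fitting a degree-3 polynomial gives g(x) = -3x³ + 4x² + 4x.
The coefficient of x is 4.

4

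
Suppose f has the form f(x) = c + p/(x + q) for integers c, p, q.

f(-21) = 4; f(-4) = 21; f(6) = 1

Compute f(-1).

(f(x) − c)(x + q) = p for each data point; the three points give a linear system in c and q, then p follows.
Solving: c = 3, q = 3, p = -18, so f(x) = 3 − 18/(x + 3).
Then f(-1) = 3 − 18/2 = -6.

-6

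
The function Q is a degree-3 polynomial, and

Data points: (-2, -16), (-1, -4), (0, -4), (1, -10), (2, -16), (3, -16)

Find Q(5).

26

Write Q(n) = an³ + bn² + cn + d; the 6 given values yield a linear system in the 4 coefficients.
Solving, Q(n) = n³ - 3n² - 4n - 4.
Then Q(5) = 26.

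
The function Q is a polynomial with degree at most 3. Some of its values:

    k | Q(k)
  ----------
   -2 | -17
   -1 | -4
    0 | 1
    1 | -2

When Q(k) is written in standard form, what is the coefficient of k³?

Write Q(k) = ak³ + bk² + ck + d; the 4 given values yield a linear system in the 4 coefficients.
Solving, the leading coefficient vanishes, and Q(k) = -4k² + k + 1.
The coefficient of k³ is 0.

0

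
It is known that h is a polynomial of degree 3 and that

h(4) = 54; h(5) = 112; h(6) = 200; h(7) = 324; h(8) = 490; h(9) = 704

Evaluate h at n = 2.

First differences: 58, 88, 124, 166, 214. Second differences: 30, 36, 42, 48. Third differences: 6, 6, 6.
Level-3 differences are constant, so h has degree 3.
Fitting a degree-3 polynomial gives h(n) = n³ - 3n + 2.
Then h(2) = 4.

4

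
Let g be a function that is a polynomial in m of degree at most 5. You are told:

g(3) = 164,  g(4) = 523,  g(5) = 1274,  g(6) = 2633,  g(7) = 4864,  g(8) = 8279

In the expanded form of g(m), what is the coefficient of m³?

First differences: 359, 751, 1359, 2231, 3415. Second differences: 392, 608, 872, 1184. Third differences: 216, 264, 312. Fourth differences: 48, 48.
Level-4 differences are constant, so g has degree 4.
Fitting a degree-4 polynomial gives g(m) = 2m^4 + 2m² - 5m - 1.
The coefficient of m³ is 0.

0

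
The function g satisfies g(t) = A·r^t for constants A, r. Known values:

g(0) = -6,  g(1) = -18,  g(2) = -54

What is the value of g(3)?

Consecutive ratio: -18/(-6) = 3, and -54/(-18) = 3, so r = 3.
Then A·3^0 = -6 gives A = -6, and g(t) = -6·3^t.
g(3) = -6·3^3 = -162.

-162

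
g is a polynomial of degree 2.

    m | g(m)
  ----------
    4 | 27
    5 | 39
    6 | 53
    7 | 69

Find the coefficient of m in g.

Write g(m) = am² + bm + c; the 4 given values yield a linear system in the 3 coefficients.
Solving, g(m) = m² + 3m - 1.
The coefficient of m is 3.

3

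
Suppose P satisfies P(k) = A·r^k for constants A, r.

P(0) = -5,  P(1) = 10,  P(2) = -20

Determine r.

-2

Consecutive ratio: 10/(-5) = -2, and -20/10 = -2, so r = -2.
Then A·(-2)^0 = -5 gives A = -5, and P(k) = -5·(-2)^k.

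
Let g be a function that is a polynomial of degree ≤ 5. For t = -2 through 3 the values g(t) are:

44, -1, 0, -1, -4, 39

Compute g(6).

1644

First differences: -45, 1, -1, -3, 43. Second differences: 46, -2, -2, 46. Third differences: -48, 0, 48. Fourth differences: 48, 48.
Level-4 differences are constant, so g has degree 4.
Fitting a degree-4 polynomial gives g(t) = 2t^4 - 4t³ - 3t² + 4t.
Then g(6) = 1644.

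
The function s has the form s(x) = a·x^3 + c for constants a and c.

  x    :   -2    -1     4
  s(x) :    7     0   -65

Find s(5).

-126

From s(-2) = 7 and s(-1) = 0: -8a + c = 7 and -1a + c = 0.
Subtracting: 7a = -7, so a = -1; then c = 7 − (-1)·(-8) = -1.
So s(x) = -1x³ − 1, and s(5) = -126.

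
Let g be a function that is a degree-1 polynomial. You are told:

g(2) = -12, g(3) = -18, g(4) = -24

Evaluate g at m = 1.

First differences: -6, -6.
Level-1 differences are constant, so g has degree 1.
Fitting a degree-1 polynomial gives g(m) = -6m.
Then g(1) = -6.

-6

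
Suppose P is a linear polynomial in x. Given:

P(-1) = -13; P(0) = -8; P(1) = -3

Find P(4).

Write P(x) = ax + b; the 3 given values yield a linear system in the 2 coefficients.
Solving, P(x) = 5x - 8.
Then P(4) = 12.

12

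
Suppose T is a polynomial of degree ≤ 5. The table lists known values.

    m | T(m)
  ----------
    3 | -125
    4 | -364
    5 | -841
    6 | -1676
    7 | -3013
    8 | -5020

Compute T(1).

-1

Write T(m) = am^5 + bm^4 + cm³ + dm² + em + p; the 6 given values yield a linear system in the 6 coefficients.
Solving, the leading coefficient vanishes, and T(m) = -m^4 - 2m³ + 2m² - 4m + 4.
Then T(1) = -1.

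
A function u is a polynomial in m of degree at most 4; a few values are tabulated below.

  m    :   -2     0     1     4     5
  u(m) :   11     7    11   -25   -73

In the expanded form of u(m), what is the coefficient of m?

Write u(m) = am^4 + bm³ + cm² + dm + e; the 5 given values yield a linear system in the 5 coefficients.
Solving, the leading coefficient vanishes, and u(m) = -m³ + m² + 4m + 7.
The coefficient of m is 4.

4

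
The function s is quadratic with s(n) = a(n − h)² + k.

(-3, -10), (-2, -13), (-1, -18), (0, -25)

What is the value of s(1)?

-34

First differences -3, -5, -7; second difference -2 = 2a, so a = -1.
Expanding, the n-coefficient is −2ah = 2h; matching it to the data gives h = -4, and then k = -9.
So s(n) = -1(n + 4)² − 9.
s(1) = -1·5² − 9 = -34.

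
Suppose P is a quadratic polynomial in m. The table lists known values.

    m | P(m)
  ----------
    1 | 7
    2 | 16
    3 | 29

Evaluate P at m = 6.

92

Write P(m) = am² + bm + c; the 3 given values yield a linear system in the 3 coefficients.
Solving, P(m) = 2m² + 3m + 2.
Then P(6) = 92.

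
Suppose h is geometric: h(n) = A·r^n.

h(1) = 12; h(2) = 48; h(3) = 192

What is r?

Consecutive ratio: 48/12 = 4, and 192/48 = 4, so r = 4.
Then A·4^1 = 12 gives A = 3, and h(n) = 3·4^n.

4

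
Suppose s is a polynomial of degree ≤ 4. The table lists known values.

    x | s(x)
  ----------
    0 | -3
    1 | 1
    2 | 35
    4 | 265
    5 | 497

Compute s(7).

1285

Write s(x) = ax^4 + bx³ + cx² + dx + e; the 5 given values yield a linear system in the 5 coefficients.
Solving, the leading coefficient vanishes, and s(x) = 3x³ + 6x² - 5x - 3.
Then s(7) = 1285.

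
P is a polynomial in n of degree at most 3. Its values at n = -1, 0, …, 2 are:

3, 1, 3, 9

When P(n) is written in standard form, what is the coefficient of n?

First differences: -2, 2, 6. Second differences: 4, 4.
Level-2 differences are constant, so P has degree 2.
Fitting a degree-2 polynomial gives P(n) = 2n² + 1.
The coefficient of n is 0.

0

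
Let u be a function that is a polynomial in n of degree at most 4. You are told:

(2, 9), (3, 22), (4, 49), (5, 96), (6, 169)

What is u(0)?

1

Write u(n) = an^4 + bn³ + cn² + dn + e; the 5 given values yield a linear system in the 5 coefficients.
Solving, the leading coefficient vanishes, and u(n) = n³ - 2n² + 4n + 1.
Then u(0) = 1.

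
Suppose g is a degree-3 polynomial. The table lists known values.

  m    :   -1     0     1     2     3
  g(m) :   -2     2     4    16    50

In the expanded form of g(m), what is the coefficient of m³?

Write g(m) = am³ + bm² + cm + d; the 5 given values yield a linear system in the 4 coefficients.
Solving, g(m) = 2m³ - m² + m + 2.
The coefficient of m³ is 2.

2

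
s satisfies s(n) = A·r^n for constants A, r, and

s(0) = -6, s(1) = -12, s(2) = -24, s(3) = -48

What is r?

2

Consecutive ratio: -12/(-6) = 2, and -24/(-12) = 2, so r = 2.
Then A·2^0 = -6 gives A = -6, and s(n) = -6·2^n.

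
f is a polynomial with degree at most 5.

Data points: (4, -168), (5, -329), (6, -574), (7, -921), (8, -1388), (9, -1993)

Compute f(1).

First differences: -161, -245, -347, -467, -605. Second differences: -84, -102, -120, -138. Third differences: -18, -18, -18.
Level-3 differences are constant, so f has degree 3.
Fitting a degree-3 polynomial gives f(k) = -3k³ + 3k² - 5k - 4.
Then f(1) = -9.

-9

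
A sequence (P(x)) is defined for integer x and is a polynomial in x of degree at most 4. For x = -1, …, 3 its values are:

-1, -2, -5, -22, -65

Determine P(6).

-470

Write P(x) = ax^4 + bx³ + cx² + dx + e; the 5 given values yield a linear system in the 5 coefficients.
Solving, the leading coefficient vanishes, and P(x) = -2x³ - x² - 2.
Then P(6) = -470.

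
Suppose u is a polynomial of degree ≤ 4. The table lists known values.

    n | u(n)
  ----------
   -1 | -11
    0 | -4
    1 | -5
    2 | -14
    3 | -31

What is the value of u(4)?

-56

First differences: 7, -1, -9, -17. Second differences: -8, -8, -8.
Level-2 differences are constant, so u has degree 2.
Fitting a degree-2 polynomial gives u(n) = -4n² + 3n - 4.
Then u(4) = -56.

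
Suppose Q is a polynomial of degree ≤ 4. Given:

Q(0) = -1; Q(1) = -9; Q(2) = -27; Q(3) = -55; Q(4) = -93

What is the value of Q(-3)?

-37

Write Q(m) = am^4 + bm³ + cm² + dm + e; the 5 given values yield a linear system in the 5 coefficients.
Solving, the top 2 coefficients vanish, and Q(m) = -5m² - 3m - 1.
Then Q(-3) = -37.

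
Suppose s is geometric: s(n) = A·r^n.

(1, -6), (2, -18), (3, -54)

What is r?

3

Consecutive ratio: -18/(-6) = 3, and -54/(-18) = 3, so r = 3.
Then A·3^1 = -6 gives A = -2, and s(n) = -2·3^n.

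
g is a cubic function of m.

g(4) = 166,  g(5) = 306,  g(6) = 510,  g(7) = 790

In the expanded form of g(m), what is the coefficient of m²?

Write g(m) = am³ + bm² + cm + d; the 4 given values yield a linear system in the 4 coefficients.
Solving, g(m) = 2m³ + 2m² + 6.
The coefficient of m² is 2.

2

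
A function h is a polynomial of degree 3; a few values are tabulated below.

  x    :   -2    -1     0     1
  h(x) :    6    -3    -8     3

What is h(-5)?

Write h(x) = ax³ + bx² + cx + d; the 4 given values yield a linear system in the 4 coefficients.
Solving, h(x) = 2x³ + 8x² + x - 8.
Then h(-5) = -63.

-63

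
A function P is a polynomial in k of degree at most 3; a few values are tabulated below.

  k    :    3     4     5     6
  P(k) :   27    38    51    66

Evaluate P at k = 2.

First differences: 11, 13, 15. Second differences: 2, 2.
Level-2 differences are constant, so P has degree 2.
Fitting a degree-2 polynomial gives P(k) = k² + 4k + 6.
Then P(2) = 18.

18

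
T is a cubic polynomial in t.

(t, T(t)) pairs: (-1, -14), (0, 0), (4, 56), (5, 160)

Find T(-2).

Write T(t) = at³ + bt² + ct + d; the 4 given values yield a linear system in the 4 coefficients.
Solving, T(t) = 3t³ - 9t² + 2t.
Then T(-2) = -64.

-64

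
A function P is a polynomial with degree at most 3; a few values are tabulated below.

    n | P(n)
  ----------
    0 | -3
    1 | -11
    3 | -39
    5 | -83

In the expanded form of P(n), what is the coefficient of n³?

Write P(n) = an³ + bn² + cn + d; the 4 given values yield a linear system in the 4 coefficients.
Solving, the leading coefficient vanishes, and P(n) = -2n² - 6n - 3.
The coefficient of n³ is 0.

0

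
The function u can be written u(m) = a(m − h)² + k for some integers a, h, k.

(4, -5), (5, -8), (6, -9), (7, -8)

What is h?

First differences -3, -1, 1; second difference 2 = 2a, so a = 1.
Expanding, the m-coefficient is −2ah = -2h; matching it to the data gives h = 6, and then k = -9.
So u(m) = 1(m − 6)² − 9.
Hence h = 6.

6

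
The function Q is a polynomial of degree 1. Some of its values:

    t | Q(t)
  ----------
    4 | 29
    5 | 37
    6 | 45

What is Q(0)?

First differences: 8, 8.
Level-1 differences are constant, so Q has degree 1.
Fitting a degree-1 polynomial gives Q(t) = 8t - 3.
The constant term is Q(0) = -3.

-3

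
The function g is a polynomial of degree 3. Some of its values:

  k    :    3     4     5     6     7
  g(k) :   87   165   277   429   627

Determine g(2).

First differences: 78, 112, 152, 198. Second differences: 34, 40, 46. Third differences: 6, 6.
Level-3 differences are constant, so g has degree 3.
Fitting a degree-3 polynomial gives g(k) = k³ + 5k² + 6k - 3.
Then g(2) = 37.

37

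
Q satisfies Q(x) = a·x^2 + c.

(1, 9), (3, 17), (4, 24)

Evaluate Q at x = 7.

From Q(1) = 9 and Q(3) = 17: 1a + c = 9 and 9a + c = 17.
Subtracting: 8a = 8, so a = 1; then c = 9 − 1·1 = 8.
So Q(x) = 1x² + 8, and Q(7) = 57.

57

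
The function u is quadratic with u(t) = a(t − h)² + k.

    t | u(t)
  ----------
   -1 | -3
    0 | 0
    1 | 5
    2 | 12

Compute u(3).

21

First differences 3, 5, 7; second difference 2 = 2a, so a = 1.
Expanding, the t-coefficient is −2ah = -2h; matching it to the data gives h = -2, and then k = -4.
So u(t) = 1(t + 2)² − 4.
u(3) = 1·5² − 4 = 21.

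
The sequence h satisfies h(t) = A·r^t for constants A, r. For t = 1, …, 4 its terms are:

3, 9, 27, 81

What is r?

3

Consecutive ratio: 9/3 = 3, and 27/9 = 3, so r = 3.
Then A·3^1 = 3 gives A = 1, and h(t) = 1·3^t.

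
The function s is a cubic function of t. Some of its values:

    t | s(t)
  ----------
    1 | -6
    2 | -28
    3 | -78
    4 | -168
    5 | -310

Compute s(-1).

First differences: -22, -50, -90, -142. Second differences: -28, -40, -52. Third differences: -12, -12.
Level-3 differences are constant, so s has degree 3.
Fitting a degree-3 polynomial gives s(t) = -2t³ - 2t² - 2t.
Then s(-1) = 2.

2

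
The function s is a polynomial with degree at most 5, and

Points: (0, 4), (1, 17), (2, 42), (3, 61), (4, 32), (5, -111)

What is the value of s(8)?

-2244

Write s(t) = at^5 + bt^4 + ct³ + dt² + et + p; the 6 given values yield a linear system in the 6 coefficients.
Solving, the leading coefficient vanishes, and s(t) = -t^4 + 3t³ + 4t² + 7t + 4.
Then s(8) = -2244.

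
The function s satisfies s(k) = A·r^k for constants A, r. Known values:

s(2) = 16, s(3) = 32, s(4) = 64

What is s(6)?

Consecutive ratio: 32/16 = 2, and 64/32 = 2, so r = 2.
Then A·2^2 = 16 gives A = 4, and s(k) = 4·2^k.
s(6) = 4·2^6 = 256.

256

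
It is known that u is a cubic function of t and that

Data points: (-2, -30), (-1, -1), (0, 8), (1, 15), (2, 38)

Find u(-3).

First differences: 29, 9, 7, 23. Second differences: -20, -2, 16. Third differences: 18, 18.
Level-3 differences are constant, so u has degree 3.
Fitting a degree-3 polynomial gives u(t) = 3t³ - t² + 5t + 8.
Then u(-3) = -97.

-97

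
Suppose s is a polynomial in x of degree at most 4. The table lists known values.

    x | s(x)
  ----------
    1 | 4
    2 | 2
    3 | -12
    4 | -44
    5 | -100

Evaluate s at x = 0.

Write s(x) = ax^4 + bx³ + cx² + dx + e; the 5 given values yield a linear system in the 5 coefficients.
Solving, the leading coefficient vanishes, and s(x) = -x³ + 5x.
Then s(0) = 0.

0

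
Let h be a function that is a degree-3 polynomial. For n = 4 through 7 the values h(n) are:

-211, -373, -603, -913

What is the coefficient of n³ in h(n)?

-2

Write h(n) = an³ + bn² + cn + d; the 4 given values yield a linear system in the 4 coefficients.
Solving, h(n) = -2n³ - 4n² - 4n - 3.
The coefficient of n³ is -2.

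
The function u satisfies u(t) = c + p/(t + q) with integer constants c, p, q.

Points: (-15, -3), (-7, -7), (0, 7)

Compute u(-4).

(u(t) − c)(t + q) = p for each data point; the three points give a linear system in c and q, then p follows.
Solving: c = -1, q = 3, p = 24, so u(t) = -1 + 24/(t + 3).
Then u(-4) = -1 + 24/(-1) = -25.

-25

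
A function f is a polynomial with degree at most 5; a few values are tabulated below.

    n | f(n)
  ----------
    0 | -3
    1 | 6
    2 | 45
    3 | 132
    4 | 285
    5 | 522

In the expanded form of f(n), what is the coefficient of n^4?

First differences: 9, 39, 87, 153, 237. Second differences: 30, 48, 66, 84. Third differences: 18, 18, 18.
Level-3 differences are constant, so f has degree 3.
Fitting a degree-3 polynomial gives f(n) = 3n³ + 6n² - 3.
The coefficient of n^4 is 0.

0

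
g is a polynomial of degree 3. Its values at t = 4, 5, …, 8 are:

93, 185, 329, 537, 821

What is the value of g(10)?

Write g(t) = at³ + bt² + ct + d; the 5 given values yield a linear system in the 4 coefficients.
Solving, g(t) = 2t³ - 4t² + 6t + 5.
Then g(10) = 1665.

1665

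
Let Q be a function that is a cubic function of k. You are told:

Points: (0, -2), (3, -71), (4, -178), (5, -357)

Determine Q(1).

Write Q(k) = ak³ + bk² + ck + d; the 4 given values yield a linear system in the 4 coefficients.
Solving, Q(k) = -3k³ + 4k - 2.
Then Q(1) = -1.

-1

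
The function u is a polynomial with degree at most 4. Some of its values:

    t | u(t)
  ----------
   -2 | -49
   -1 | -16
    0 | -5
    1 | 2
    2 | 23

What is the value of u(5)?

350

Write u(t) = at^4 + bt³ + ct² + dt + e; the 5 given values yield a linear system in the 5 coefficients.
Solving, the leading coefficient vanishes, and u(t) = 3t³ - 2t² + 6t - 5.
Then u(5) = 350.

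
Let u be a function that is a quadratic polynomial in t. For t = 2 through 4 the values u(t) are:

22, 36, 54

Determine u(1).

12

Write u(t) = at² + bt + c; the 3 given values yield a linear system in the 3 coefficients.
Solving, u(t) = 2t² + 4t + 6.
Then u(1) = 12.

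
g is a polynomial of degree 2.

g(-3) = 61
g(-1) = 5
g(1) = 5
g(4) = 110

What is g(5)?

173

Write g(n) = an² + bn + c; the 4 given values yield a linear system in the 3 coefficients.
Solving, g(n) = 7n² - 2.
Then g(5) = 173.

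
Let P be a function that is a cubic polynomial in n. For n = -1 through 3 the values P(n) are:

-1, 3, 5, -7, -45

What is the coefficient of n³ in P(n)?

First differences: 4, 2, -12, -38. Second differences: -2, -14, -26. Third differences: -12, -12.
Level-3 differences are constant, so P has degree 3.
Fitting a degree-3 polynomial gives P(n) = -2n³ - n² + 5n + 3.
The coefficient of n³ is -2.

-2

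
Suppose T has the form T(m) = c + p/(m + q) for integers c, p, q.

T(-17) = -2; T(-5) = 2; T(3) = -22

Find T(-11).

(T(m) − c)(m + q) = p for each data point; the three points give a linear system in c and q, then p follows.
Solving: c = -4, q = -1, p = -36, so T(m) = -4 − 36/(m − 1).
Then T(-11) = -4 − 36/(-12) = -1.

-1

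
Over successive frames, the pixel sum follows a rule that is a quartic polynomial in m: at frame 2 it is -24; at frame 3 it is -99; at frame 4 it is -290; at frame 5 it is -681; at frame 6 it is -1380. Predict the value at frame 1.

-5

Write the value at m as u(m).
Write u(m) = am^4 + bm³ + cm² + dm + e; the 5 given values yield a linear system in the 5 coefficients.
Solving, u(m) = -m^4 - 3m² + 5m - 6.
Then u(1) = -5.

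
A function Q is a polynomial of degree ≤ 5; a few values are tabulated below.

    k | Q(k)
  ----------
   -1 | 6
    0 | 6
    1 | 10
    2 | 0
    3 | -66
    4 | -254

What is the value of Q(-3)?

Write Q(k) = ak^5 + bk^4 + ck³ + dk² + ek + p; the 6 given values yield a linear system in the 6 coefficients.
Solving, the leading coefficient vanishes, and Q(k) = -k^4 - k³ + 3k² + 3k + 6.
Then Q(-3) = -30.

-30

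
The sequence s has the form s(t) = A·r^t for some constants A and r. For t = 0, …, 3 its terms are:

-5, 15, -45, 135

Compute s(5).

Consecutive ratio: 15/(-5) = -3, and -45/15 = -3, so r = -3.
Then A·(-3)^0 = -5 gives A = -5, and s(t) = -5·(-3)^t.
s(5) = -5·(-3)^5 = 1215.

1215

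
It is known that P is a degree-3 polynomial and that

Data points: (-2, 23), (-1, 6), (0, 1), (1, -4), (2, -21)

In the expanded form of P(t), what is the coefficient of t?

-3

First differences: -17, -5, -5, -17. Second differences: 12, 0, -12. Third differences: -12, -12.
Level-3 differences are constant, so P has degree 3.
Fitting a degree-3 polynomial gives P(t) = -2t³ - 3t + 1.
The coefficient of t is -3.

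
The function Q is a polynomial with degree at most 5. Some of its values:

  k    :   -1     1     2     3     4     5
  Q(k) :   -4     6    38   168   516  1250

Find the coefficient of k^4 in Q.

Write Q(k) = ak^5 + bk^4 + ck³ + dk² + ek + p; the 6 given values yield a linear system in the 6 coefficients.
Solving, the leading coefficient vanishes, and Q(k) = 2k^4 - k² + 5k.
The coefficient of k^4 is 2.

2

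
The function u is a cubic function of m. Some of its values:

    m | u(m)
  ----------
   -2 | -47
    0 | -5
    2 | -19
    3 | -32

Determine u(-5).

-320

Write u(m) = am³ + bm² + cm + d; the 4 given values yield a linear system in the 4 coefficients.
Solving, u(m) = m³ - 7m² + 3m - 5.
Then u(-5) = -320.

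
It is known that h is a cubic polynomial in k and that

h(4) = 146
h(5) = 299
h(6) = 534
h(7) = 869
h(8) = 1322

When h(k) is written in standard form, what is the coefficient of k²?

Write h(k) = ak³ + bk² + ck + d; the 5 given values yield a linear system in the 4 coefficients.
Solving, h(k) = 3k³ - 4k² + 6k - 6.
The coefficient of k² is -4.

-4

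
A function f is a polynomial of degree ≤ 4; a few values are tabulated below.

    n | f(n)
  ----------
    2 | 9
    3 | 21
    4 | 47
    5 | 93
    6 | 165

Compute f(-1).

First differences: 12, 26, 46, 72. Second differences: 14, 20, 26. Third differences: 6, 6.
Level-3 differences are constant, so f has degree 3.
Fitting a degree-3 polynomial gives f(n) = n³ - 2n² + 3n + 3.
Then f(-1) = -3.

-3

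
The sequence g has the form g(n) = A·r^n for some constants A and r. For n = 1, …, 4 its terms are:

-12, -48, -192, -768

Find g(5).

Consecutive ratio: -48/(-12) = 4, and -192/(-48) = 4, so r = 4.
Then A·4^1 = -12 gives A = -3, and g(n) = -3·4^n.
g(5) = -3·4^5 = -3072.

-3072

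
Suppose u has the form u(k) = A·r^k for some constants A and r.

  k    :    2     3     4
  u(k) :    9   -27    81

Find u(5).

Consecutive ratio: -27/9 = -3, and 81/(-27) = -3, so r = -3.
Then A·(-3)^2 = 9 gives A = 1, and u(k) = 1·(-3)^k.
u(5) = 1·(-3)^5 = -243.

-243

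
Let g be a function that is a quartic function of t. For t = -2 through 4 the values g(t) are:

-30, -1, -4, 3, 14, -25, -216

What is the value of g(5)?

-709

First differences: 29, -3, 7, 11, -39, -191. Second differences: -32, 10, 4, -50, -152. Third differences: 42, -6, -54, -102. Fourth differences: -48, -48, -48.
Level-4 differences are constant, so g has degree 4.
Fitting a degree-4 polynomial gives g(t) = -2t^4 + 3t³ + 7t² - t - 4.
Then g(5) = -709.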